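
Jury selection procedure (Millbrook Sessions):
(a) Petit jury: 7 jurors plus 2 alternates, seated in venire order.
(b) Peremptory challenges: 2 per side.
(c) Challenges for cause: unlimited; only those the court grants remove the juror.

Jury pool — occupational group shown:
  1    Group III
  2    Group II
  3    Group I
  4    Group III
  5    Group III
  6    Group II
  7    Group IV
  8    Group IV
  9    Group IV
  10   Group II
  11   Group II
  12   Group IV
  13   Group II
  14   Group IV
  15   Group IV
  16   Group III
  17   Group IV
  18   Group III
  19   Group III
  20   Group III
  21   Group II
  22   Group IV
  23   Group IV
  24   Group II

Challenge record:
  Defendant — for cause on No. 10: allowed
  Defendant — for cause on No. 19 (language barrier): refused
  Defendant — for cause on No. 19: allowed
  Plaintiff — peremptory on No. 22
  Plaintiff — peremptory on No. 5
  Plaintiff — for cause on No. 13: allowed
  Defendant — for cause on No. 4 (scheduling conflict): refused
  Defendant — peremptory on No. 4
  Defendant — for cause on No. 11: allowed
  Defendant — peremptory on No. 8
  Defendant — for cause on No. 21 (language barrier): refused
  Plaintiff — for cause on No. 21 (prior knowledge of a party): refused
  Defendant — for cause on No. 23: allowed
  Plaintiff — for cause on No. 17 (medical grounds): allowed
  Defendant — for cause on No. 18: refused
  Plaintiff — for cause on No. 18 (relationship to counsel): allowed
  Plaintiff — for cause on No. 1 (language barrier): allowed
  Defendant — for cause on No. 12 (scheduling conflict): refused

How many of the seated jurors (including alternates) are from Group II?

Removed: #1, #4, #5, #8, #10, #11, #13, #17, #18, #19, #22, #23.
Seated (9 incl. alternates): #2, #3, #6, #7, #9, #12, #14, #15, #16.
Of those, in Group II: #2, #6 → 2.

2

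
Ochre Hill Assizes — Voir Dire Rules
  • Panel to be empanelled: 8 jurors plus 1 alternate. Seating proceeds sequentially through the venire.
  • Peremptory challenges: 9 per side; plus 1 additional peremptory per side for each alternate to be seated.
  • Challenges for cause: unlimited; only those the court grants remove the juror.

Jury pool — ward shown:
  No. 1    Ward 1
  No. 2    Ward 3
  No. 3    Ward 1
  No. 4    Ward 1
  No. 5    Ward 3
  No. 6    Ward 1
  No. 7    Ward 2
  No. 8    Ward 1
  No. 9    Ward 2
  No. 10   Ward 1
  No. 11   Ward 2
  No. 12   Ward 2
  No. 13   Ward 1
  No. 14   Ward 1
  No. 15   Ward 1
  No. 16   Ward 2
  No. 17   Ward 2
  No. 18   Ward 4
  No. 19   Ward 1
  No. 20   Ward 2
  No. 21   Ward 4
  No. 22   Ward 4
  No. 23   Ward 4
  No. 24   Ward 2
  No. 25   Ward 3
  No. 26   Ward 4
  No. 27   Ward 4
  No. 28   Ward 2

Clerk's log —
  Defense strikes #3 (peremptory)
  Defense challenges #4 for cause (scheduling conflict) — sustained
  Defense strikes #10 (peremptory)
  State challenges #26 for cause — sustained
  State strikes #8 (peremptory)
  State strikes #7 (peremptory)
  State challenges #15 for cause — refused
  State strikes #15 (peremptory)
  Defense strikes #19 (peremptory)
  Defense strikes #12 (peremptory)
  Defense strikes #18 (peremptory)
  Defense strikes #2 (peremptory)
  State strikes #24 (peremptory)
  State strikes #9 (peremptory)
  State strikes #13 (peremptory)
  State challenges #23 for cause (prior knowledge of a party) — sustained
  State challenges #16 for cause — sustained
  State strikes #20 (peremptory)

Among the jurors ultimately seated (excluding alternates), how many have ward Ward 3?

Removed: #2, #3, #4, #7, #8, #9, #10, #12, #13, #15, #16, #18, #19, #20, #23, #24, #26.
Seated jurors 1–8: #1, #5, #6, #11, #14, #17, #21, #22 (alternates #25 not counted).
Of those, in Ward 3: #5 → 1.

1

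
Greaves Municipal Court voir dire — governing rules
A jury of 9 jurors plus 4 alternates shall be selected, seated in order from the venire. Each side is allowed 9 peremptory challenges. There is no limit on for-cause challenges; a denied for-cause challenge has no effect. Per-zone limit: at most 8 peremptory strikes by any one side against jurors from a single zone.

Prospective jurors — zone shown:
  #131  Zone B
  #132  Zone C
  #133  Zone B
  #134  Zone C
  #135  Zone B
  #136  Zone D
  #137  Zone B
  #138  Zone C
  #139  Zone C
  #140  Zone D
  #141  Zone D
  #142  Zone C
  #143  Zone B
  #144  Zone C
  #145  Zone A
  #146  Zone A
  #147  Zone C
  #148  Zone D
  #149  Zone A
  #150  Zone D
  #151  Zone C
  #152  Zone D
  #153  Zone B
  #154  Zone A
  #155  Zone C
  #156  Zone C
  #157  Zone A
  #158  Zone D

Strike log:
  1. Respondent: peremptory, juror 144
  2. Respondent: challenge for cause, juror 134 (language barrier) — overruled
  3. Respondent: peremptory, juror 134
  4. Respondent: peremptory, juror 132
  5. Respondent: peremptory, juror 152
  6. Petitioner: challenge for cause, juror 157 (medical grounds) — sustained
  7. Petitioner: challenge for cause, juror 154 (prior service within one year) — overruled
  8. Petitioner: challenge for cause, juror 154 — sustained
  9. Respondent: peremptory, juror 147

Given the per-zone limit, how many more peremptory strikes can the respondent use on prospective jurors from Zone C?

Respondent peremptories so far: #144, #134, #132, #152, #147 — 5 of 9 used, 4 left overall.
Against Zone C: #144, #134, #132, #147 — 4 used; per-zone cap 8 leaves 4.
Binding limit: min(4, 4) = 4.

4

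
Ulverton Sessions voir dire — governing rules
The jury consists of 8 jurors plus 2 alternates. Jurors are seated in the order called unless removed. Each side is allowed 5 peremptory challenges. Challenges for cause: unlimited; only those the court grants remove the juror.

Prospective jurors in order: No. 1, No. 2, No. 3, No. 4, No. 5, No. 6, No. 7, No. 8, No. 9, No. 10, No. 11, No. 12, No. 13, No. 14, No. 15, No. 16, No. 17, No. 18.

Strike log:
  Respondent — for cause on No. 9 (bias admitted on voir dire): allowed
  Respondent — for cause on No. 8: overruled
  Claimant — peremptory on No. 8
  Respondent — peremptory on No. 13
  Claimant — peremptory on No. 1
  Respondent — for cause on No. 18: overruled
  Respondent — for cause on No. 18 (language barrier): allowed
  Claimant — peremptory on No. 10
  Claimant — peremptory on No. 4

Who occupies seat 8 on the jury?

Removed: #1, #4, #8, #9, #10, #13, #18.
Seating in order: seats 1–8 → #2, #3, #5, #6, #7, #11, #12, #14; alternates → #15, #16.
So seat 8 is #14.

14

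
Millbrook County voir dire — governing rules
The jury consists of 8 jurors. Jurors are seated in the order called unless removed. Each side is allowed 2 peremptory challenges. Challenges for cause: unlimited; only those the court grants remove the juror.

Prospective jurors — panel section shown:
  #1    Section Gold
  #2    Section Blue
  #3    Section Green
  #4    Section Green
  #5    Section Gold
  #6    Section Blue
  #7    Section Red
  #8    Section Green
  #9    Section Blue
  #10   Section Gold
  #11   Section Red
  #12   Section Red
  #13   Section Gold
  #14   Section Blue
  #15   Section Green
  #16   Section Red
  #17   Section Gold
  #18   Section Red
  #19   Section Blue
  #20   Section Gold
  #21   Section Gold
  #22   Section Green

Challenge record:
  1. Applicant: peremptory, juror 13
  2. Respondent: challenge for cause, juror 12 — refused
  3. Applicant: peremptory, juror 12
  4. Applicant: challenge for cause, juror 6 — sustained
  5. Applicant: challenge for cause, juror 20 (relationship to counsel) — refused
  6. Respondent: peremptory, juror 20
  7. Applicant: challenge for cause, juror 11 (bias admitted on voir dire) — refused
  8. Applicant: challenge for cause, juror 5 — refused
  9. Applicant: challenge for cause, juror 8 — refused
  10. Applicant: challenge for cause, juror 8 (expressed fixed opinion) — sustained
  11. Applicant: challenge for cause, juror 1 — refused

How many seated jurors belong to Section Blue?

Removed: #6, #8, #12, #13, #20.
Seated jurors 1–8: #1, #2, #3, #4, #5, #7, #9, #10.
Of those, in Section Blue: #2, #9 → 2.

2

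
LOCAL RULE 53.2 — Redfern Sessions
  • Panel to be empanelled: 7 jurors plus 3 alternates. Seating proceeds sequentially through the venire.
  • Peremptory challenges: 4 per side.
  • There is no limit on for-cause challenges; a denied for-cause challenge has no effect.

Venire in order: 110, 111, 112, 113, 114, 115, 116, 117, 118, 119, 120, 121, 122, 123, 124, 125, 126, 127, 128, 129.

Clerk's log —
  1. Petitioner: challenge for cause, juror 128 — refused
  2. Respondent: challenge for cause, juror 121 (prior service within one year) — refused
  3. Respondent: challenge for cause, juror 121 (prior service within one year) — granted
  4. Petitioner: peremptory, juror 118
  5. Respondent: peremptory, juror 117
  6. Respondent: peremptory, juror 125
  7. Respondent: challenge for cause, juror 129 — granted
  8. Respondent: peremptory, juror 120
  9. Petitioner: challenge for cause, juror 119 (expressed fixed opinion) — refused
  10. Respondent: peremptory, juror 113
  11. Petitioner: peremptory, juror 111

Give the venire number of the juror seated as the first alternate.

123

Removed: #111, #113, #117, #118, #120, #121, #125, #129. (#119, #128 stay — for-cause denied.)
Filling seats in venire order through position 8: #110, #112, #114, #115, #116, #119, #122, #123.
So alternate 1 is #123.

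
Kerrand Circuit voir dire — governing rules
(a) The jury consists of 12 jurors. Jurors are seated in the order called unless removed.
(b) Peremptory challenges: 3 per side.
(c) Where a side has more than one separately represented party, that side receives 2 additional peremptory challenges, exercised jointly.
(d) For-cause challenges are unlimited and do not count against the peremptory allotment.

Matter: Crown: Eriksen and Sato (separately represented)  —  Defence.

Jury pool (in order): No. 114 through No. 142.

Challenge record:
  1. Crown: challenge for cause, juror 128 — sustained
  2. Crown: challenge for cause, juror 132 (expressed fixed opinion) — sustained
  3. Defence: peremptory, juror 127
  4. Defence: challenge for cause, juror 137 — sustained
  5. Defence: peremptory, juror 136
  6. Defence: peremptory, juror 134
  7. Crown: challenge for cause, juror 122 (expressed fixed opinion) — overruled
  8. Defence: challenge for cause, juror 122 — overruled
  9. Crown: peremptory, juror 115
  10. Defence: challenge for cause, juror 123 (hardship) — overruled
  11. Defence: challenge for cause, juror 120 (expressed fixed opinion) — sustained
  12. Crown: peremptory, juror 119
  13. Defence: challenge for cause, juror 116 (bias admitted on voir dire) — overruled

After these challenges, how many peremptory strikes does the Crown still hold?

Crown allotment: 3 base + 2 multi-party = 5.
Crown peremptories used: #115, #119 — 2 (for-cause on #128, #132, #122 don't count).
Remaining: 5 − 2 = 3.

3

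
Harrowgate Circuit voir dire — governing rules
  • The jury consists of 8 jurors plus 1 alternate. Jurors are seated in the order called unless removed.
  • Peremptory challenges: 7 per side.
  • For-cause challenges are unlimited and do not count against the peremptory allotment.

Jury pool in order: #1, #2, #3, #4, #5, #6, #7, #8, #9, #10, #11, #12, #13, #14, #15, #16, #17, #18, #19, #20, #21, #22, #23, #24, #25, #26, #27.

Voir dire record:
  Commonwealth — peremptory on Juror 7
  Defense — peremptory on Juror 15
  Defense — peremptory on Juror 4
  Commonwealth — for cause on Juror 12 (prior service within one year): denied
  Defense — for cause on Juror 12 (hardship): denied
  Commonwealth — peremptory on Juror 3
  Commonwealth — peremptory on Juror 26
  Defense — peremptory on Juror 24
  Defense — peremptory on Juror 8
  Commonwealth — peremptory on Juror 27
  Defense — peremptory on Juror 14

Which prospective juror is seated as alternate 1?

13

Removed: #3, #4, #7, #8, #14, #15, #24, #26, #27. (#12 stays — for-cause denied.)
Filling seats in venire order through position 9: #1, #2, #5, #6, #9, #10, #11, #12, #13.
So alternate 1 is #13.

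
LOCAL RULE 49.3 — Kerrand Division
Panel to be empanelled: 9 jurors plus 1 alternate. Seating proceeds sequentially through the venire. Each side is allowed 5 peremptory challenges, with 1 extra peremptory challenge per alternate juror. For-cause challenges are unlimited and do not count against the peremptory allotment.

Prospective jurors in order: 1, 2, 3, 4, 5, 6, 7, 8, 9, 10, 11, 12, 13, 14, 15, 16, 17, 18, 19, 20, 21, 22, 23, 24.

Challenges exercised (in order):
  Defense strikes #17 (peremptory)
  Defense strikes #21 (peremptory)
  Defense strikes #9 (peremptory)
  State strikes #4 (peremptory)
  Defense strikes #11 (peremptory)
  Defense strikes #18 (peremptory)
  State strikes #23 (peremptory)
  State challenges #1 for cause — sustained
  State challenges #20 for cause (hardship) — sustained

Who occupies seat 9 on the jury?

Removed: #1, #4, #9, #11, #17, #18, #20, #21, #23.
Seating in order: seats 1–9 → #2, #3, #5, #6, #7, #8, #10, #12, #13; alternates → #14.
So seat 9 is #13.

13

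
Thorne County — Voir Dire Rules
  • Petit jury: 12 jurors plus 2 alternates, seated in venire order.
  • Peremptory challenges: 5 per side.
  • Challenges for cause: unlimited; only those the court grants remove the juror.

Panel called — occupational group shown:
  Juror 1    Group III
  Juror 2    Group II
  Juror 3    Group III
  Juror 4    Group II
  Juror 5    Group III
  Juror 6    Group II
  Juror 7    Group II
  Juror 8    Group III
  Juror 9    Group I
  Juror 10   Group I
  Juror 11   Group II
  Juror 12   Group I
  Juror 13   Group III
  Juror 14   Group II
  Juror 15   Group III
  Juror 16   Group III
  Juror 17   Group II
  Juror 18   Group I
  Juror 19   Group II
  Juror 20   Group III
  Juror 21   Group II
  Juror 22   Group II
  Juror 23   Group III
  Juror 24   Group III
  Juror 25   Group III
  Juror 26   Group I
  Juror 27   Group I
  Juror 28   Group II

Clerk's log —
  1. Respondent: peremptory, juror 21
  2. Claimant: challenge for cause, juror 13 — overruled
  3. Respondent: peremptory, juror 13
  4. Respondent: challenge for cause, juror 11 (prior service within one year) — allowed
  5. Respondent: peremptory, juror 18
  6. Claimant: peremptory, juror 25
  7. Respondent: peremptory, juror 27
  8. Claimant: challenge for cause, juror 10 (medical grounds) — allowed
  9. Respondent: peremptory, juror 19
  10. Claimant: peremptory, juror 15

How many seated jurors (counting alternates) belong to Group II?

6

Removed: #10, #11, #13, #15, #18, #19, #21, #25, #27.
Seated (14 incl. alternates): #1, #2, #3, #4, #5, #6, #7, #8, #9, #12, #14, #16, #17, #20.
Of those, in Group II: #2, #4, #6, #7, #14, #17 → 6.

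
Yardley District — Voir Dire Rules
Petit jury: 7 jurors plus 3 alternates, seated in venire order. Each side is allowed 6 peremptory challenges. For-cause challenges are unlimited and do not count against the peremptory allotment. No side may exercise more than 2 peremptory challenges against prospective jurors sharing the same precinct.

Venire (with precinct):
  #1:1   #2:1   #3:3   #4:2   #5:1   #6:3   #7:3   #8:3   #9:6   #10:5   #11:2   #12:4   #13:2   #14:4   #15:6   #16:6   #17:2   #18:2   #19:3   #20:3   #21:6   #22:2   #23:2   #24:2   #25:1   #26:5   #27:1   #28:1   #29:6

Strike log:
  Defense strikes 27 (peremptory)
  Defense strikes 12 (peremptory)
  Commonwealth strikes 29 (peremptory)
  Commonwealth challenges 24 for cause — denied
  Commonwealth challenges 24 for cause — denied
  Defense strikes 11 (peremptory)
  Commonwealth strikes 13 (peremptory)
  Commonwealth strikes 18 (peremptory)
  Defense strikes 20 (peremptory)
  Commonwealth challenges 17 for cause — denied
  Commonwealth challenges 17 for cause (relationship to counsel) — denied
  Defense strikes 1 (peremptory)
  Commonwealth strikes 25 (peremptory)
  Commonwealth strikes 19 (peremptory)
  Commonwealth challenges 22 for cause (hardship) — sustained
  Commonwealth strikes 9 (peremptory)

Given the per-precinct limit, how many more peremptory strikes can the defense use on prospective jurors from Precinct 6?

Defense peremptories so far: #27, #12, #11, #20, #1 — 5 of 6 used, 1 left overall.
Against Precinct 6: none yet — per-precinct cap 2 leaves 2.
Binding limit: min(1, 2) = 1.

1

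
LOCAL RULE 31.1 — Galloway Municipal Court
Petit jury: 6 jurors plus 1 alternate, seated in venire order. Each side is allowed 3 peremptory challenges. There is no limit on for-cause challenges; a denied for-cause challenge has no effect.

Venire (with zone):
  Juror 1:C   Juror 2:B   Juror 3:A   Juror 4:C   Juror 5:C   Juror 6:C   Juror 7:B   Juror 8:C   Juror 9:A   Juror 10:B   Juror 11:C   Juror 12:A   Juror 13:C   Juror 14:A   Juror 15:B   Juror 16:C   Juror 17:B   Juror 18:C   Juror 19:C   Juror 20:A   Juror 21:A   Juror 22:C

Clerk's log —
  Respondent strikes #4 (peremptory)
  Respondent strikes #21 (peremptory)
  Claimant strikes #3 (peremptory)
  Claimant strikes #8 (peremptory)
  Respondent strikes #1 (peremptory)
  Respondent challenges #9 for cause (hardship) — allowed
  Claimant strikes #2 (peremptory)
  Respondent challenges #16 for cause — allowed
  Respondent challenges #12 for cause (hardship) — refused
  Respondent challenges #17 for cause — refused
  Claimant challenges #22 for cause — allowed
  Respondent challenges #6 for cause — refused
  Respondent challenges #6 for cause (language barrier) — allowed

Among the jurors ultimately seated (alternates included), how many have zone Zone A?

Removed: #1, #2, #3, #4, #6, #8, #9, #16, #21, #22.
Seated (7 incl. alternates): #5, #7, #10, #11, #12, #13, #14.
Of those, in Zone A: #12, #14 → 2.

2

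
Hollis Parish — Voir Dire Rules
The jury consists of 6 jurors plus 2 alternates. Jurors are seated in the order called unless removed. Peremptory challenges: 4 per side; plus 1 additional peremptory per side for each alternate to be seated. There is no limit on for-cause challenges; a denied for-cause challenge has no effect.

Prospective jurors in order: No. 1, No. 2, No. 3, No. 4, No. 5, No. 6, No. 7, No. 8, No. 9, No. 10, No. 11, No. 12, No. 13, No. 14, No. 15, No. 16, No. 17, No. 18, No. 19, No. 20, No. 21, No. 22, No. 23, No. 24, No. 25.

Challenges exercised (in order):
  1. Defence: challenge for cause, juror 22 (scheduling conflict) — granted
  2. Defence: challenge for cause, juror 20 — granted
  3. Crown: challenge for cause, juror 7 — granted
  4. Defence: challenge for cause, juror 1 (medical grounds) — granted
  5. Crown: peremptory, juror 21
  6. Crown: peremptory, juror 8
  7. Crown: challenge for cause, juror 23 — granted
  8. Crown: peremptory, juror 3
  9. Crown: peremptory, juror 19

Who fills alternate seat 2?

12

Removed: #1, #3, #7, #8, #19, #20, #21, #22, #23.
Seating in order: seats 1–6 → #2, #4, #5, #6, #9, #10; alternates → #11, #12.
So alternate 2 is #12.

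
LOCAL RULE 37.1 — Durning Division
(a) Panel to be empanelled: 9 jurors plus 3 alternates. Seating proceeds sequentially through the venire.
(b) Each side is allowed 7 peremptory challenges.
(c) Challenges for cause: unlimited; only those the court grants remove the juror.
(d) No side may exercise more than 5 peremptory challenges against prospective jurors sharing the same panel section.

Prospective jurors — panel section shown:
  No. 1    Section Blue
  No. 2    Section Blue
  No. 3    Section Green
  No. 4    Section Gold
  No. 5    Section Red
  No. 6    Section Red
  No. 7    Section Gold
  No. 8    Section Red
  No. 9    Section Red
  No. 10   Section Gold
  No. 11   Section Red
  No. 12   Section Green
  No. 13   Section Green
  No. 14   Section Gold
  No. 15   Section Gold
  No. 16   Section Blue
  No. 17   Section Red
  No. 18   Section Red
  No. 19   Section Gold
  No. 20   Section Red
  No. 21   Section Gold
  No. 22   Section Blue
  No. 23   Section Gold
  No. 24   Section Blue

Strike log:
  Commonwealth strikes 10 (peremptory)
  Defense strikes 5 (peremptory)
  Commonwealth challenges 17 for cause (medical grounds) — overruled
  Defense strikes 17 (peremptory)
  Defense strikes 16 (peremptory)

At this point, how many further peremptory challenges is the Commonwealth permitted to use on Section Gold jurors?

Commonwealth peremptories so far: #10 — 1 of 7 used, 6 left overall.
Against Section Gold: #10 — 1 used; per-section cap 5 leaves 4.
Binding limit: min(6, 4) = 4.

4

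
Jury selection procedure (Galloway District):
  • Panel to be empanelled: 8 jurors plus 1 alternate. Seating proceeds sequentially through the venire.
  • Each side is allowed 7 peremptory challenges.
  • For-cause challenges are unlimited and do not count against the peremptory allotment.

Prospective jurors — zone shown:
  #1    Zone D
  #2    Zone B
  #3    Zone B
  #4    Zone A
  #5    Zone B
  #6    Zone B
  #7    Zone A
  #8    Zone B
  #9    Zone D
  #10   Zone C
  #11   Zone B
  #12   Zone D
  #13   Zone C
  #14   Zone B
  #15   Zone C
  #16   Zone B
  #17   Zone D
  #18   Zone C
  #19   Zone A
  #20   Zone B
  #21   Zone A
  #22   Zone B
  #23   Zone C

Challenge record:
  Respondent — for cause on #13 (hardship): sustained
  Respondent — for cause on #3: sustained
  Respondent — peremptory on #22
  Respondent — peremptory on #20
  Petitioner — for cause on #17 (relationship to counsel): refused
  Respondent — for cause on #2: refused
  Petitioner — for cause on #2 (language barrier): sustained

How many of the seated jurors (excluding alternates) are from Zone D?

Removed: #2, #3, #13, #20, #22.
Seated jurors 1–8: #1, #4, #5, #6, #7, #8, #9, #10 (alternates #11 not counted).
Of those, in Zone D: #1, #9 → 2.

2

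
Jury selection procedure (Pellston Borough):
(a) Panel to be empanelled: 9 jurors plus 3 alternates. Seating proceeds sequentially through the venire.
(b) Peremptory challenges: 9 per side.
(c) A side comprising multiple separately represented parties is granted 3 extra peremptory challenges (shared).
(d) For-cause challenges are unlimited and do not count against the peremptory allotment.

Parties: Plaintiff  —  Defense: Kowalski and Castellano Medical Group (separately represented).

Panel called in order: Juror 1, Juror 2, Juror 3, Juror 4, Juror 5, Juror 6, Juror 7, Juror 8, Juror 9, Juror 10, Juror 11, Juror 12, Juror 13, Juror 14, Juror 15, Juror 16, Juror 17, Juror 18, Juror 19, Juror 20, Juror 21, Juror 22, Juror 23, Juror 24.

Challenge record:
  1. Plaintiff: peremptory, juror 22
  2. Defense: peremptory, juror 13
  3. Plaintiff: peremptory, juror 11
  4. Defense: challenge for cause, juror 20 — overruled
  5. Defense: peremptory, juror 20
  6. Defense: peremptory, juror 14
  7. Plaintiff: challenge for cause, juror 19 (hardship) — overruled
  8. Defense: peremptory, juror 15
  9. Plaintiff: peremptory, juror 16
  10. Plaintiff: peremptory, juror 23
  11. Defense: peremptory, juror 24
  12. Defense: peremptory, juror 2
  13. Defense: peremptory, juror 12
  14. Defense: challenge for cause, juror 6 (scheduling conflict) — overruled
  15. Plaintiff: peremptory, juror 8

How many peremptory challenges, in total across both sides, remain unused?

9

Plaintiff allotment: 9. Defense allotment: 9 base + 3 multi-party = 12.
Plaintiff peremptories used: #22, #11, #16, #23, #8 — 5 (the for-cause on #19 doesn't count).
Defense peremptories used: #13, #20, #14, #15, #24, #2, #12 — 7 (for-cause on #20, #6 don't count).
Remaining: (9 − 5) + (12 − 7) = 9.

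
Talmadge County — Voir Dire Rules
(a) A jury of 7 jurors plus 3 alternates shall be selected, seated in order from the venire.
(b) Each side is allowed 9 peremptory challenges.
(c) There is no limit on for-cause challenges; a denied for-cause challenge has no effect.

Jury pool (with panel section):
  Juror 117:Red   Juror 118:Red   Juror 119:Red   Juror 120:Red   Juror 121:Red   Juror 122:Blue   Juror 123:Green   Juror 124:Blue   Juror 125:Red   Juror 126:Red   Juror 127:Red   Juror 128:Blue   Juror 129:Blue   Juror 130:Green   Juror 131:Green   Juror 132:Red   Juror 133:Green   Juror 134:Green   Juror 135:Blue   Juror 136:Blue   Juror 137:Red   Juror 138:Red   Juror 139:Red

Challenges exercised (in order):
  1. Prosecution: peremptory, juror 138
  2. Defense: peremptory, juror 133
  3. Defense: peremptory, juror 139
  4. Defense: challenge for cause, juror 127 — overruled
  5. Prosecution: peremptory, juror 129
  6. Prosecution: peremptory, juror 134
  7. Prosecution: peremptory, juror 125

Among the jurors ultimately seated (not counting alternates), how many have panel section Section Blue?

Removed: #125, #129, #133, #134, #138, #139.
Seated jurors 1–7: #117, #118, #119, #120, #121, #122, #123 (alternates #124, #126, #127 not counted).
Of those, in Section Blue: #122 → 1.

1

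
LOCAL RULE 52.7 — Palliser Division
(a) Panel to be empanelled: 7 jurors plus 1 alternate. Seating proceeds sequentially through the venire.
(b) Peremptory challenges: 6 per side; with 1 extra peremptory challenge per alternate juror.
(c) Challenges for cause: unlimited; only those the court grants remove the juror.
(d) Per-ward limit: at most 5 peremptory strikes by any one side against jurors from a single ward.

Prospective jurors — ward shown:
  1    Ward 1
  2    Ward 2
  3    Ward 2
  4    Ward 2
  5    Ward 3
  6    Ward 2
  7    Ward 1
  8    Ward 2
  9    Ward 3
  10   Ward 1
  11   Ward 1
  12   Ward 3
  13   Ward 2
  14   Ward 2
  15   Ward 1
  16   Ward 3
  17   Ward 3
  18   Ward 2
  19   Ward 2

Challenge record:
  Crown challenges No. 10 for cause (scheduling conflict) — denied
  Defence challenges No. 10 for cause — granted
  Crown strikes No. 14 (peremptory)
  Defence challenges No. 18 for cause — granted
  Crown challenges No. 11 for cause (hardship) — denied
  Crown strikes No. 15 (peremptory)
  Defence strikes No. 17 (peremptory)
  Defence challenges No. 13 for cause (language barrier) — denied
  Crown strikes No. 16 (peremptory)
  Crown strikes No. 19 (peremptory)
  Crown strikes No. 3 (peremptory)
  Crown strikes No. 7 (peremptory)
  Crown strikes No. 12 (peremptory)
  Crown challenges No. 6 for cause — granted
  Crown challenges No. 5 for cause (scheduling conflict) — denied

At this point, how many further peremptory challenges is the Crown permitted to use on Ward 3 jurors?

0

Crown peremptories so far: #14, #15, #16, #19, #3, #7, #12 — 7 of 7 used, 0 left overall.
Against Ward 3: #16, #12 — 2 used; per-ward cap 5 leaves 3.
Binding limit: min(0, 3) = 0.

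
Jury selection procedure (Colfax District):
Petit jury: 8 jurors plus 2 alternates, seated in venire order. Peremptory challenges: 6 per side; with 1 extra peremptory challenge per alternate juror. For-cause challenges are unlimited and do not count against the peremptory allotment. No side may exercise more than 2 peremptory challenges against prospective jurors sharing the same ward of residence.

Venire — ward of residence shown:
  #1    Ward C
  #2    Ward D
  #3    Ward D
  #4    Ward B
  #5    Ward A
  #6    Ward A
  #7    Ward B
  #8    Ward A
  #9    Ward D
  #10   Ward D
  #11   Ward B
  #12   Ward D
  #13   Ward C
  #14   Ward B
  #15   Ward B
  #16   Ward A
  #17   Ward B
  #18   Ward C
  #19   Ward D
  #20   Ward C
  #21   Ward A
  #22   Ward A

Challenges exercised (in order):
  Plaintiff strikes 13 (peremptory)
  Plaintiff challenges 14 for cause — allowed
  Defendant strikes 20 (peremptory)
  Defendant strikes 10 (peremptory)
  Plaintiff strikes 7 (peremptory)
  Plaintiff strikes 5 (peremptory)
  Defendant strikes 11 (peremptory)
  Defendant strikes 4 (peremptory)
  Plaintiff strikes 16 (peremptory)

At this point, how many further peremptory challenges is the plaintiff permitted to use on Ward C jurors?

1

Plaintiff peremptories so far: #13, #7, #5, #16 — 4 of 8 used, 4 left overall.
Against Ward C: #13 — 1 used; per-ward cap 2 leaves 1.
Binding limit: min(4, 1) = 1.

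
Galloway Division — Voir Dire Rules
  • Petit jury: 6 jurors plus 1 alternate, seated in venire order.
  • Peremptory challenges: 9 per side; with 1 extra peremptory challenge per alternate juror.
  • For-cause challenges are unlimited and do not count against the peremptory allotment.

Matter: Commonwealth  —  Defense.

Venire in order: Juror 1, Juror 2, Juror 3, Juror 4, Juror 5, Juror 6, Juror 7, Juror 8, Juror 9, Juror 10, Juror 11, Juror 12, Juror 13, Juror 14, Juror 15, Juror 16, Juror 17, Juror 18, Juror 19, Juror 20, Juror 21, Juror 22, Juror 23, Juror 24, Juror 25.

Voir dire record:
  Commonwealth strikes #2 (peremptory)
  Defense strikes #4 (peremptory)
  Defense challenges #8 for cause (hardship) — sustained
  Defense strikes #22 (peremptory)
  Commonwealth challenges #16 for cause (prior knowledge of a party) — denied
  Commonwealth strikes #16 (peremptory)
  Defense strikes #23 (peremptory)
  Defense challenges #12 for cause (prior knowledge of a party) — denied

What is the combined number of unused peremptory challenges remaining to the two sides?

Commonwealth allotment: 9 base + 1 × 1 alternate = 10. Defense allotment: 9 base + 1 × 1 alternate = 10.
Commonwealth peremptories used: #2, #16 — 2 (the for-cause on #16 doesn't count).
Defense peremptories used: #4, #22, #23 — 3 (for-cause on #8, #12 don't count).
Remaining: (10 − 2) + (10 − 3) = 15.

15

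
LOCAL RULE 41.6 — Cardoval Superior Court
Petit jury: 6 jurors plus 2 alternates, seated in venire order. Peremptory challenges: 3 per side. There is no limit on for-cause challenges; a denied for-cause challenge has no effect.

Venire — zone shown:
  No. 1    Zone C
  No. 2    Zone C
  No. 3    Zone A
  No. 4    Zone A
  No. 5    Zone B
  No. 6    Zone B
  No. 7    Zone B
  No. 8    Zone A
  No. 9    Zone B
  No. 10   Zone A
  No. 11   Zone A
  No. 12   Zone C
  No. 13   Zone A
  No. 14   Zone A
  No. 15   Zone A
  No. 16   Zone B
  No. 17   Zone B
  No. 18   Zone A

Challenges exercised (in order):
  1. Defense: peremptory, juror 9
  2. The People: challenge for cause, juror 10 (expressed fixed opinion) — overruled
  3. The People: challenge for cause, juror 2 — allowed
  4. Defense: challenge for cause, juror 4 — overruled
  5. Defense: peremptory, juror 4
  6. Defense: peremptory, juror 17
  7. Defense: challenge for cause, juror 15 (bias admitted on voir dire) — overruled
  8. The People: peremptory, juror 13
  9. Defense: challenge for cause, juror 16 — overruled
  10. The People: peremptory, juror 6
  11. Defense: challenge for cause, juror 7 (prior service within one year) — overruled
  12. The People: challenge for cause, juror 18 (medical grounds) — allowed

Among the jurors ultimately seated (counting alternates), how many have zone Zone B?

2

Removed: #2, #4, #6, #9, #13, #17, #18.
Seated (8 incl. alternates): #1, #3, #5, #7, #8, #10, #11, #12.
Of those, in Zone B: #5, #7 → 2.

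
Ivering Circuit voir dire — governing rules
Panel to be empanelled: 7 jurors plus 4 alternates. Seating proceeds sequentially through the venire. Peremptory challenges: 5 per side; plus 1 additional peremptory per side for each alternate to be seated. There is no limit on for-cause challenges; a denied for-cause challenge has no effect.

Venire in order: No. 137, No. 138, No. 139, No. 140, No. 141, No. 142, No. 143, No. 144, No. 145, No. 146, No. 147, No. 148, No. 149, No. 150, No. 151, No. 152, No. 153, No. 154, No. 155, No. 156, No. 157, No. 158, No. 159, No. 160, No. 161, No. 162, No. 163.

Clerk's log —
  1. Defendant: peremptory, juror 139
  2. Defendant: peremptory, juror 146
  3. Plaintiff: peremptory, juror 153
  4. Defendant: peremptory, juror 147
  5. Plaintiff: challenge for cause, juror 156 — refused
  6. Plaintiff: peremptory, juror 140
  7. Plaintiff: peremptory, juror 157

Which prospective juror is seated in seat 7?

145

Removed: #139, #140, #146, #147, #153, #157. (#156 stays — for-cause denied.)
Seating in order: seats 1–7 → #137, #138, #141, #142, #143, #144, #145; alternates → #148, #149, #150, #151.
So seat 7 is #145.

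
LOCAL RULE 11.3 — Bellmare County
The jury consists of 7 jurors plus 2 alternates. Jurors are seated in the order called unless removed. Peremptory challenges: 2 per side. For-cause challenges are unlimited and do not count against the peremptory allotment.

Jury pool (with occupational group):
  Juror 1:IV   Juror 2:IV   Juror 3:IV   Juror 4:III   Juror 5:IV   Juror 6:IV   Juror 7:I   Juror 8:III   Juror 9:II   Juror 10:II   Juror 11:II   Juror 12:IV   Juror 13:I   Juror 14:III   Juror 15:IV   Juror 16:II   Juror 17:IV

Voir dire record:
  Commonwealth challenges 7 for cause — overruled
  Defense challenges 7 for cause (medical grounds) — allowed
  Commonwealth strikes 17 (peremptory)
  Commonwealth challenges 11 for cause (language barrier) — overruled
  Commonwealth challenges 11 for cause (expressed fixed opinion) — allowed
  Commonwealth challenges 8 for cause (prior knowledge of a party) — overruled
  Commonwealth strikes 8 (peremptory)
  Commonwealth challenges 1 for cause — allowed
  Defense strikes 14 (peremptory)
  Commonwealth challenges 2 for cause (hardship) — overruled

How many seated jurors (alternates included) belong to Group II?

2

Removed: #1, #7, #8, #11, #14, #17.
Seated (9 incl. alternates): #2, #3, #4, #5, #6, #9, #10, #12, #13.
Of those, in Group II: #9, #10 → 2.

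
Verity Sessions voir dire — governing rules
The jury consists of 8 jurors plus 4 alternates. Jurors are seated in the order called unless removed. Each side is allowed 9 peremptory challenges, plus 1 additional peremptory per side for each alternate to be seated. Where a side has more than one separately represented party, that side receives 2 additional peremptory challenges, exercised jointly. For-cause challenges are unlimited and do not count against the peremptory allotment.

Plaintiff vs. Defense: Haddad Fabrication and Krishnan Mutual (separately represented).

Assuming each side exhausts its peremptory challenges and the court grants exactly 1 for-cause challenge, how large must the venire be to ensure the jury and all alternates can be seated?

41

Seats to fill: 8 + 4 alternates = 12.
Peremptories — Plaintiff: 9 + 1×4 = 13; Defense: 9 + 1×4 + 2 = 15; total 28.
For-cause removals: 1.
Minimum venire: 12 + 28 + 1 = 41.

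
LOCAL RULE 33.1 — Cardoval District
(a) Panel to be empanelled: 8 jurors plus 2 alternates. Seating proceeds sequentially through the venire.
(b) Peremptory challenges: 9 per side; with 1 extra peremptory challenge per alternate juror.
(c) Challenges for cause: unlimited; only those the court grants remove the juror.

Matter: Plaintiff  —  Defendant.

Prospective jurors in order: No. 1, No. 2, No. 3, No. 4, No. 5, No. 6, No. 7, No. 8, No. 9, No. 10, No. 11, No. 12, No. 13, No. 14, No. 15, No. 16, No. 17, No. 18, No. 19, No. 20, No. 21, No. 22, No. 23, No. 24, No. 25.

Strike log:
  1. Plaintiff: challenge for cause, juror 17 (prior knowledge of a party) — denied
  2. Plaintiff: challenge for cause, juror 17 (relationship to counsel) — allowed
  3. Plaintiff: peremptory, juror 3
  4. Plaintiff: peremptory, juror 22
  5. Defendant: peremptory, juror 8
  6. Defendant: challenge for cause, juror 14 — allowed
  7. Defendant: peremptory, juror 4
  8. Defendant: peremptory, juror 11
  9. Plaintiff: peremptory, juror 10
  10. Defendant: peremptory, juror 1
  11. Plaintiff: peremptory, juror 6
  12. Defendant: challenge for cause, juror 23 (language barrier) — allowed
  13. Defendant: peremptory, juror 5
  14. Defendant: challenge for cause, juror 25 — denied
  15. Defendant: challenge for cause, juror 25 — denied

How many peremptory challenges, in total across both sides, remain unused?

Plaintiff allotment: 9 base + 1 × 2 alternates = 11. Defendant allotment: 9 base + 1 × 2 alternates = 11.
Plaintiff peremptories used: #3, #22, #10, #6 — 4 (for-cause on #17, #17 don't count).
Defendant peremptories used: #8, #4, #11, #1, #5 — 5 (for-cause on #14, #23, #25, #25 don't count).
Remaining: (11 − 4) + (11 − 5) = 13.

13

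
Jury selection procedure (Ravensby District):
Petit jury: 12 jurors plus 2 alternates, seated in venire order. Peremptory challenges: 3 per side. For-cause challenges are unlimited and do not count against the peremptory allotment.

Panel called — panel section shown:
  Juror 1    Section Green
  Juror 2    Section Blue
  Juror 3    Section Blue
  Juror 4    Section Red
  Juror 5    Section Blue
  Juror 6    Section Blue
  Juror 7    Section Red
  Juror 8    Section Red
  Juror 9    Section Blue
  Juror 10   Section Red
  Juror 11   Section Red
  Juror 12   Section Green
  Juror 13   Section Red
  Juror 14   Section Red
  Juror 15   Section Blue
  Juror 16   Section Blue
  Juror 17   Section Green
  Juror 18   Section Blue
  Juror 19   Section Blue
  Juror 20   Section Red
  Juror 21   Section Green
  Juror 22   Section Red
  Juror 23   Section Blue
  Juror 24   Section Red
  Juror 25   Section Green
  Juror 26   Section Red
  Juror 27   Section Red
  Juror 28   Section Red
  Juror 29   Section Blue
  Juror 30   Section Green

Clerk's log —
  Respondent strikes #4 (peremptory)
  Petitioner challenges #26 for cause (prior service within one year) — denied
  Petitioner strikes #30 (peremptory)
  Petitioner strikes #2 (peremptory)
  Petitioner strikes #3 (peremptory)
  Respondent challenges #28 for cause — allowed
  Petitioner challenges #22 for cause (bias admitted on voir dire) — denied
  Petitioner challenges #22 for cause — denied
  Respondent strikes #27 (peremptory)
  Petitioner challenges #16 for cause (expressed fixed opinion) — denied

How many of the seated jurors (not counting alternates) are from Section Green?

2

Removed: #2, #3, #4, #27, #28, #30.
Seated jurors 1–12: #1, #5, #6, #7, #8, #9, #10, #11, #12, #13, #14, #15 (alternates #16, #17 not counted).
Of those, in Section Green: #1, #12 → 2.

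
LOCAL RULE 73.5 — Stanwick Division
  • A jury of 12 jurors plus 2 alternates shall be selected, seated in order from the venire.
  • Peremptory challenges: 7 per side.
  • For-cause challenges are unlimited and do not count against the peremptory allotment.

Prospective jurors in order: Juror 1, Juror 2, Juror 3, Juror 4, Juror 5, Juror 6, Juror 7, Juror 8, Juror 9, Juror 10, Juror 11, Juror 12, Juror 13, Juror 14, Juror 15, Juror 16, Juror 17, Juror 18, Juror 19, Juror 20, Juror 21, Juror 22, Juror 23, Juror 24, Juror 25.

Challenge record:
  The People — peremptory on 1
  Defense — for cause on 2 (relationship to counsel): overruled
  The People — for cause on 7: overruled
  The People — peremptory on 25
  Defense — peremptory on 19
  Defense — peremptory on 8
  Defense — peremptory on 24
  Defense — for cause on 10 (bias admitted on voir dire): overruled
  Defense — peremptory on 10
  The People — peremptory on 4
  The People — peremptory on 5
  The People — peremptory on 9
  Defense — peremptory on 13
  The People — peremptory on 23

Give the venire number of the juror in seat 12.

Removed: #1, #4, #5, #8, #9, #10, #13, #19, #23, #24, #25. (#2, #7 stay — for-cause denied.)
Seating in order: seats 1–12 → #2, #3, #6, #7, #11, #12, #14, #15, #16, #17, #18, #20; alternates → #21, #22.
So seat 12 is #20.

20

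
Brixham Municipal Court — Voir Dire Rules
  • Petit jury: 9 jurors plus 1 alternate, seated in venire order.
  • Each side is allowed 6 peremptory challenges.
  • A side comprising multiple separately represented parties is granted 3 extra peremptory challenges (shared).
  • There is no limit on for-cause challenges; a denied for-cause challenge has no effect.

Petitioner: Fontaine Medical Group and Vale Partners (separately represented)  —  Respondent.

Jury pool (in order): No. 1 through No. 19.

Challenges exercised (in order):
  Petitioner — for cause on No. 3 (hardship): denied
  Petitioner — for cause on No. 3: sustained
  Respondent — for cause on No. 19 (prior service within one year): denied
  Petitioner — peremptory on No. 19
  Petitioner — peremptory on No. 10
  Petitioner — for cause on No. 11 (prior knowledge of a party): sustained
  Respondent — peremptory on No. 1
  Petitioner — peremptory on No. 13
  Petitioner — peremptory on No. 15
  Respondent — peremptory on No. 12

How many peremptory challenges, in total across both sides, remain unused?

Petitioner allotment: 6 base + 3 multi-party = 9. Respondent allotment: 6.
Petitioner peremptories used: #19, #10, #13, #15 — 4 (for-cause on #3, #3, #11 don't count).
Respondent peremptories used: #1, #12 — 2 (the for-cause on #19 doesn't count).
Remaining: (9 − 4) + (6 − 2) = 9.

9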